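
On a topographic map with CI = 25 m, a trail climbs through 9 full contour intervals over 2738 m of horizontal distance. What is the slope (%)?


elevation change = 9 * 25 = 225 m
slope = 225 / 2738 * 100 = 8.2%

8.2%


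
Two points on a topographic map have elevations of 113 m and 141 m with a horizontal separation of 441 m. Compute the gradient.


gradient = (141 - 113) / 441 = 28 / 441 = 0.0635

0.0635


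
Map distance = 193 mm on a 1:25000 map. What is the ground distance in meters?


ground = 193 mm * 25000 / 1000 = 4825.0 m

4825.0 m


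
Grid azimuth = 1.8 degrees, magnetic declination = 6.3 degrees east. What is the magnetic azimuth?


magnetic azimuth = grid azimuth - declination (east +ve)
mag_az = 1.8 - 6.3 = 355.5 degrees

355.5 degrees


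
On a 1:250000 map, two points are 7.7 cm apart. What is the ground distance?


ground = 7.7 cm * 250000 / 100 = 19250.0 m = 19.25 km

19.25 km


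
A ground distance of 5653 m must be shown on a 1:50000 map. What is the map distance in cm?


map_cm = 5653 * 100 / 50000 = 11.306 cm ≈ 11.31 cm

11.31 cm


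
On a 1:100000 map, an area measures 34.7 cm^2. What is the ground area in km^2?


ground_area = 34.7 * (100000/100)^2 = 34700000.0 m^2 = 34.7 km^2

34.7 km^2


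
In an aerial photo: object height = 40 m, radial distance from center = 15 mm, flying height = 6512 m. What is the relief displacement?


d = h * r / H = 40 * 15 / 6512 = 0.09 mm

0.09 mm


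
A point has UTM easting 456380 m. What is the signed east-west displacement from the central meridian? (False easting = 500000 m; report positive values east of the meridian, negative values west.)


displacement = 456380 - 500000 = -43620 m

-43620 m


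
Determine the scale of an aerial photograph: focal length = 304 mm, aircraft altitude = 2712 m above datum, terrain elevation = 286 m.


scale = f / (H - h) = 304 mm / 2426 m = 304 / 2426000 = 1:7980

1:7980


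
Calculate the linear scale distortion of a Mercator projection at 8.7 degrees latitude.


SF = 1 / cos(8.7) = 1 / 0.988494 = 1.012

1.012


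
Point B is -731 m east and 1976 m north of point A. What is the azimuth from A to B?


az = atan2(-731, 1976) = -20.3 deg
adjusted to 0-360: 339.7 degrees

339.7 degrees


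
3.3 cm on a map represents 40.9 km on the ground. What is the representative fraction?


ground = 40.9 km = 4090000 cm; RF denominator = ground / map = 4090000 / 3.3 ≈ 1239394; RF = 1:1239394

1:1239394


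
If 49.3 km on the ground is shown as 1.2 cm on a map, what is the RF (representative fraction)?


ground = 49.3 km = 4930000 cm; RF denominator = ground / map = 4930000 / 1.2 ≈ 4108333; RF = 1:4108333

1:4108333


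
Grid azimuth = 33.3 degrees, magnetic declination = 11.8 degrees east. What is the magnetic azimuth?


magnetic azimuth = grid azimuth - declination (east +ve)
mag_az = 33.3 - 11.8 = 21.5 degrees

21.5 degrees


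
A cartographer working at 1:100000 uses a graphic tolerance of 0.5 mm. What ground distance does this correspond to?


ground = 0.5 mm * 100000 / 1000 = 50.0 m

50.0 m


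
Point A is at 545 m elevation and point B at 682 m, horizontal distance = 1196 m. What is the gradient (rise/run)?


gradient = (682 - 545) / 1196 = 137 / 1196 = 0.1145

0.1145


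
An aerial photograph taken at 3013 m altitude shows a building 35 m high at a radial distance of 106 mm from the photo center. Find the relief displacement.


d = h * r / H = 35 * 106 / 3013 = 1.23 mm

1.23 mm


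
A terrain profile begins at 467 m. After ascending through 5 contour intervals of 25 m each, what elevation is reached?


elevation = 467 + 5 * 25 = 592 m

592 m


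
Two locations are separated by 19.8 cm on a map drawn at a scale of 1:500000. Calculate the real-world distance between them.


ground = 19.8 cm * 500000 / 100 = 99000.0 m = 99.0 km

99.0 km


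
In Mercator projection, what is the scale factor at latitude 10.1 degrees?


SF = 1 / cos(10.1) = 1 / 0.984503 = 1.016

1.016


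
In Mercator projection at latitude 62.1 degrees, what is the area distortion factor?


area_distortion = 1/cos^2(62.1) = 4.567

4.567


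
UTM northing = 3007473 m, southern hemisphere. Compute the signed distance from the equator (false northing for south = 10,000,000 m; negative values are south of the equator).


For southern: actual = 3007473 - 10000000 = -6992527 m

-6992527 m


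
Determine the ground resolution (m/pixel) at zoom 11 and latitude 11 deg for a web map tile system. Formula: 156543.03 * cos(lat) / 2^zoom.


res = 156543.03 * cos(11) / 2^11 = 156543.03 * 0.98162718 / 2048 = 75.03 m/pixel

75.03 m/pixel


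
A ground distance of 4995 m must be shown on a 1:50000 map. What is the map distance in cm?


map_cm = 4995 * 100 / 50000 = 9.99 cm

9.99 cm


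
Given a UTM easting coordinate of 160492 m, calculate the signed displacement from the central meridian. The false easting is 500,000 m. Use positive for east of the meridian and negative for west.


displacement = 160492 - 500000 = -339508 m

-339508 m


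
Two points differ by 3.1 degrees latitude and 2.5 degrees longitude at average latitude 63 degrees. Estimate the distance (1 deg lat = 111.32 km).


dlat_km = 3.1 * 111.32 = 345.092
dlon_km = 2.5 * 111.32 * cos(63) ≈ 126.346
dist = sqrt(345.092^2 + 126.346^2) ≈ 367.5 km

367.5 km


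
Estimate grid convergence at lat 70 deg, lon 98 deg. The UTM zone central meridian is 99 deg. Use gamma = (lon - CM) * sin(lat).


gamma = (98 - 99) * sin(70) = -1 * 0.939693 = -0.94 degrees

-0.94 degrees


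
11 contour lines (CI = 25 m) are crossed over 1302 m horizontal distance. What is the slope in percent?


elevation change = 11 * 25 = 275 m
slope = 275 / 1302 * 100 = 21.1%

21.1%


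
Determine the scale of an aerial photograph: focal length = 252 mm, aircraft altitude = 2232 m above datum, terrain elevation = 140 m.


scale = f / (H - h) = 252 mm / 2092 m = 252 / 2092000 = 1:8302

1:8302


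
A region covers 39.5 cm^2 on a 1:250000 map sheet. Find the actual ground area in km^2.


ground_area = 39.5 * (250000/100)^2 = 246875000.0 m^2 = 246.875 km^2

246.875 km^2


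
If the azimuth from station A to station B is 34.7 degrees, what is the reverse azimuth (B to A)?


back azimuth = (34.7 + 180) mod 360 = 214.7 degrees

214.7 degrees


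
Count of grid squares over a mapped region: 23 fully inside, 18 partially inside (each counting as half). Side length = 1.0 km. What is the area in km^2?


effective squares = 23 + 18 * 0.5 = 32.0
area = 32.0 * 1.0 = 32.0 km^2

32.0 km^2


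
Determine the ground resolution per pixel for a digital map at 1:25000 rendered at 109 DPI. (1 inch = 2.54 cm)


pixel_cm = 2.54 / 109 ≈ 0.023303 cm
ground = pixel_cm * 25000 / 100 = 2.54 * 25000 / (109 * 100) = 63500 / 10900 ≈ 5.83 m

5.83 m


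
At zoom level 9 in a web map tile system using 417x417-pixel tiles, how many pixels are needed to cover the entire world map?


tiles per axis = 2^9 = 512
total tiles = 512^2 = 262144
pixels per axis = 512 * 417 = 213504
total pixels = 213504^2 = 45583958016

45583958016 pixels


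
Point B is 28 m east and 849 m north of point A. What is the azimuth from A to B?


az = atan2(28, 849) = 1.9 deg
adjusted to 0-360: 1.9 degrees

1.9 degrees


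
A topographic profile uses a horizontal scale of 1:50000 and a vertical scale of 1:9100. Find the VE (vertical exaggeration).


VE = horizontal_scale / vertical_scale = 50000 / 9100 ≈ 5.5

5.5x


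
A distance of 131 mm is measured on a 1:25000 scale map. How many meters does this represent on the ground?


ground = 131 mm * 25000 / 1000 = 3275.0 m

3275.0 m


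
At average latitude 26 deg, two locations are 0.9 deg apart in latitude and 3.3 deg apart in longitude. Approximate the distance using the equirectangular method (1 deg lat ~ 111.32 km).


dlat_km = 0.9 * 111.32 = 100.188
dlon_km = 3.3 * 111.32 * cos(26) ≈ 330.177
dist = sqrt(100.188^2 + 330.177^2) ≈ 345.0 km

345.0 km


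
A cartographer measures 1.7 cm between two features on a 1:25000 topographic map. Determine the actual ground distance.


ground = 1.7 cm * 25000 / 100 = 425.0 m

425.0 m


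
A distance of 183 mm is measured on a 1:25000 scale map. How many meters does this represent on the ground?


ground = 183 mm * 25000 / 1000 = 4575.0 m

4575.0 m


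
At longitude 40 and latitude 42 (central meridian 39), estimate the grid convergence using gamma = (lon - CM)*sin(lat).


gamma = (40 - 39) * sin(42) = 1 * 0.669131 = 0.669 degrees

0.669 degrees


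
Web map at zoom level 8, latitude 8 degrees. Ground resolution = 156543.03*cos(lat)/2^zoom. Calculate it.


res = 156543.03 * cos(8) / 2^8 = 156543.03 * 0.99026807 / 256 = 605.55 m/pixel

605.55 m/pixel


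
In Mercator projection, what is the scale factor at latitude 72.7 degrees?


SF = 1 / cos(72.7) = 1 / 0.297375 = 3.363

3.363


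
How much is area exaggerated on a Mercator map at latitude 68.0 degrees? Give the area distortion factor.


area_distortion = 1/cos^2(68.0) = 7.126

7.126


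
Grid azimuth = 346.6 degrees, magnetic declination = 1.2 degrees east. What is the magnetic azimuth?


magnetic azimuth = grid azimuth - declination (east +ve)
mag_az = 346.6 - 1.2 = 345.4 degrees

345.4 degrees


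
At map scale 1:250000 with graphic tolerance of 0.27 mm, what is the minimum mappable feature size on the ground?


ground = 0.27 mm * 250000 / 1000 = 67.5 m

67.5 m


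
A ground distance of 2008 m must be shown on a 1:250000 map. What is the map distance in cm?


map_cm = 2008 * 100 / 250000 = 0.8032 cm ≈ 0.8 cm

0.8 cm


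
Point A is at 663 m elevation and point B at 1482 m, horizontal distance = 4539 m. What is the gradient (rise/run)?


gradient = (1482 - 663) / 4539 = 819 / 4539 = 0.1804

0.1804


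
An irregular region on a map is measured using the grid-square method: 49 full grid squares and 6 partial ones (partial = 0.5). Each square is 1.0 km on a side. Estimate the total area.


effective squares = 49 + 6 * 0.5 = 52.0
area = 52.0 * 1.0 = 52.0 km^2

52.0 km^2


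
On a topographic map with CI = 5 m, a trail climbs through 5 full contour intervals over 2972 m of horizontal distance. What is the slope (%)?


elevation change = 5 * 5 = 25 m
slope = 25 / 2972 * 100 = 0.8%

0.8%


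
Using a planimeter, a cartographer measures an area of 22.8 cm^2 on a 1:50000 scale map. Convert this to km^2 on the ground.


ground_area = 22.8 * (50000/100)^2 = 5700000.0 m^2 = 5.7 km^2

5.7 km^2


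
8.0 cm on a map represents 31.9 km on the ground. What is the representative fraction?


ground = 31.9 km = 3190000 cm; RF denominator = ground / map = 3190000 / 8.0 = 398750; RF = 1:398750

1:398750


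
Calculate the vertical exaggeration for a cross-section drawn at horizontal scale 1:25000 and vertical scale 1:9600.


VE = horizontal_scale / vertical_scale = 25000 / 9600 ≈ 2.6

2.6x


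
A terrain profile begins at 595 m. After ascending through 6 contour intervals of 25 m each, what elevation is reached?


elevation = 595 + 6 * 25 = 745 m

745 m


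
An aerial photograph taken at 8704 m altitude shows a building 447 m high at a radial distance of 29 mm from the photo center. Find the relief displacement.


d = h * r / H = 447 * 29 / 8704 = 1.49 mm

1.49 mm


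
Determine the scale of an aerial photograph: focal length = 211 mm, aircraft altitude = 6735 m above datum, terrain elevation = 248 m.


scale = f / (H - h) = 211 mm / 6487 m = 211 / 6487000 = 1:30744

1:30744


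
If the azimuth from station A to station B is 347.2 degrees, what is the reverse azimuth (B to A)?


back azimuth = (347.2 + 180) mod 360 = 167.2 degrees

167.2 degrees


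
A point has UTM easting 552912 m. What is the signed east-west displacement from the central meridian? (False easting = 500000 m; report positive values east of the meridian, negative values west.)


displacement = 552912 - 500000 = 52912 m

52912 m


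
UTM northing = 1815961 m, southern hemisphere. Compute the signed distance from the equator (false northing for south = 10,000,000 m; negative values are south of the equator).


For southern: actual = 1815961 - 10000000 = -8184039 m

-8184039 m


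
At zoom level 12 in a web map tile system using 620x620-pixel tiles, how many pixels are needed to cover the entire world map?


tiles per axis = 2^12 = 4096
total tiles = 4096^2 = 16777216
pixels per axis = 4096 * 620 = 2539520
total pixels = 2539520^2 = 6449161830400

6449161830400 pixels


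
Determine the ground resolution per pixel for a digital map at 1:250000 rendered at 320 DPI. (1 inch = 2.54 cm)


pixel_cm = 2.54 / 320 ≈ 0.007938 cm
ground = pixel_cm * 250000 / 100 = 2.54 * 250000 / (320 * 100) = 635000 / 32000 ≈ 19.84 m

19.84 m


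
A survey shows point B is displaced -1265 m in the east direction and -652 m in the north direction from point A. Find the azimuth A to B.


az = atan2(-1265, -652) = -117.3 deg
adjusted to 0-360: 242.7 degrees

242.7 degrees


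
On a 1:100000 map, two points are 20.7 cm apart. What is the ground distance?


ground = 20.7 cm * 100000 / 100 = 20700.0 m = 20.7 km

20.7 km


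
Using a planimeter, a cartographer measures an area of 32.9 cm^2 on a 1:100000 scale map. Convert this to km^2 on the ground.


ground_area = 32.9 * (100000/100)^2 = 32900000.0 m^2 = 32.9 km^2

32.9 km^2


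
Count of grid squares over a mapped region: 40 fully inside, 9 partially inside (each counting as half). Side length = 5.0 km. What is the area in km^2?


effective squares = 40 + 9 * 0.5 = 44.5
area = 44.5 * 25.0 = 1112.5 km^2

1112.5 km^2


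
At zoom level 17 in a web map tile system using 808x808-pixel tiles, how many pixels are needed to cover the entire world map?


tiles per axis = 2^17 = 131072
total tiles = 131072^2 = 17179869184
pixels per axis = 131072 * 808 = 105906176
total pixels = 105906176^2 = 11216118114942976

11216118114942976 pixels


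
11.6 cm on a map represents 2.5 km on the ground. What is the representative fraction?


ground = 2.5 km = 250000 cm; RF denominator = ground / map = 250000 / 11.6 ≈ 21552; RF = 1:21552

1:21552


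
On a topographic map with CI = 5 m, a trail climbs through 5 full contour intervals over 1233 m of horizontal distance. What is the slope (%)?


elevation change = 5 * 5 = 25 m
slope = 25 / 1233 * 100 = 2.0%

2.0%


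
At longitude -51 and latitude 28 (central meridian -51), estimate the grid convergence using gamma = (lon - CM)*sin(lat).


gamma = (-51 - -51) * sin(28) = 0 * 0.469472 = 0.0 degrees

0.0 degrees


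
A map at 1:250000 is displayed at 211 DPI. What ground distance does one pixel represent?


pixel_cm = 2.54 / 211 ≈ 0.012038 cm
ground = pixel_cm * 250000 / 100 = 2.54 * 250000 / (211 * 100) = 635000 / 21100 ≈ 30.09 m

30.09 m


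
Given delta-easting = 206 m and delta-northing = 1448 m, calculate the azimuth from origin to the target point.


az = atan2(206, 1448) = 8.1 deg
adjusted to 0-360: 8.1 degrees

8.1 degrees


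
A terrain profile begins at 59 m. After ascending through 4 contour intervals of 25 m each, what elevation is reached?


elevation = 59 + 4 * 25 = 159 m

159 m


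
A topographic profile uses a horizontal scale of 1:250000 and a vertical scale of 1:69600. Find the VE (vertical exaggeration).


VE = horizontal_scale / vertical_scale = 250000 / 69600 ≈ 3.6

3.6x


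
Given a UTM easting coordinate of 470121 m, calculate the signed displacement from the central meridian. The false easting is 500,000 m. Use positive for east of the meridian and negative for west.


displacement = 470121 - 500000 = -29879 m

-29879 m


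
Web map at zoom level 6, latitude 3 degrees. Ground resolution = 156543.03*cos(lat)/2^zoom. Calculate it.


res = 156543.03 * cos(3) / 2^6 = 156543.03 * 0.99862953 / 64 = 2442.63 m/pixel

2442.63 m/pixel


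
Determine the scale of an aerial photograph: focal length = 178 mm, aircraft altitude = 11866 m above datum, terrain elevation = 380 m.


scale = f / (H - h) = 178 mm / 11486 m = 178 / 11486000 = 1:64528

1:64528


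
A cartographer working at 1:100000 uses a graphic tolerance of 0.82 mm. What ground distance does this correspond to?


ground = 0.82 mm * 100000 / 1000 = 82.0 m

82.0 m


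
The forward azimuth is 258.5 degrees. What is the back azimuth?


back azimuth = (258.5 + 180) mod 360 = 78.5 degrees

78.5 degrees


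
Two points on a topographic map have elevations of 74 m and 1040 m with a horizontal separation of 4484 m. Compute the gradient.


gradient = (1040 - 74) / 4484 = 966 / 4484 = 0.2154

0.2154


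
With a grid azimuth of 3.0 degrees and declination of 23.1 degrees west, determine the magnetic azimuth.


magnetic azimuth = grid azimuth - declination (east +ve)
mag_az = 3.0 - -23.1 = 26.1 degrees

26.1 degrees


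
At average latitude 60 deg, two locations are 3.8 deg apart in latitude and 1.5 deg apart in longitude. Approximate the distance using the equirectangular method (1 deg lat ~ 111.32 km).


dlat_km = 3.8 * 111.32 = 423.016
dlon_km = 1.5 * 111.32 * cos(60) ≈ 83.49
dist = sqrt(423.016^2 + 83.49^2) ≈ 431.2 km

431.2 km


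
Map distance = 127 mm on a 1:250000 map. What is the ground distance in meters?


ground = 127 mm * 250000 / 1000 = 31750.0 m

31750.0 m


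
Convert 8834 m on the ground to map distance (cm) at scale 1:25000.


map_cm = 8834 * 100 / 25000 = 35.336 cm ≈ 35.34 cm

35.34 cm


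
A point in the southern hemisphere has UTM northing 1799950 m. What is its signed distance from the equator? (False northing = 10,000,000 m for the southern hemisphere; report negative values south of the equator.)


For southern: actual = 1799950 - 10000000 = -8200050 m

-8200050 m


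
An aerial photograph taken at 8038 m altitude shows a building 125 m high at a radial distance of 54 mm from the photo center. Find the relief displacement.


d = h * r / H = 125 * 54 / 8038 = 0.84 mm

0.84 mm


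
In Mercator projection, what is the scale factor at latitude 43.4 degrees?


SF = 1 / cos(43.4) = 1 / 0.726575 = 1.376

1.376


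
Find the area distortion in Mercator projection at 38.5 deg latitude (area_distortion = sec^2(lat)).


area_distortion = 1/cos^2(38.5) = 1.633

1.633


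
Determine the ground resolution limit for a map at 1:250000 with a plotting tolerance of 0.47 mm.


ground = 0.47 mm * 250000 / 1000 = 117.5 m

117.5 m


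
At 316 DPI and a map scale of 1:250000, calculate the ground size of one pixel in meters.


pixel_cm = 2.54 / 316 ≈ 0.008038 cm
ground = pixel_cm * 250000 / 100 = 2.54 * 250000 / (316 * 100) = 635000 / 31600 ≈ 20.09 m

20.09 m


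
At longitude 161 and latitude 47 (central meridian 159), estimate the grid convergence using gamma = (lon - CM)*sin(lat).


gamma = (161 - 159) * sin(47) = 2 * 0.731354 = 1.463 degrees

1.463 degrees


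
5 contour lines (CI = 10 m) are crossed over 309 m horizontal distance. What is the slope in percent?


elevation change = 5 * 10 = 50 m
slope = 50 / 309 * 100 = 16.2%

16.2%


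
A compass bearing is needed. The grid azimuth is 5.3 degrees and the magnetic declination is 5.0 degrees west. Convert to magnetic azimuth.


magnetic azimuth = grid azimuth - declination (east +ve)
mag_az = 5.3 - -5.0 = 10.3 degrees

10.3 degrees


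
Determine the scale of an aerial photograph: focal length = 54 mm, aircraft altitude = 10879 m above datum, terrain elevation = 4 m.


scale = f / (H - h) = 54 mm / 10875 m = 54 / 10875000 = 1:201389

1:201389


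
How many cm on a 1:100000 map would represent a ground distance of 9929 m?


map_cm = 9929 * 100 / 100000 = 9.929 cm ≈ 9.93 cm

9.93 cm


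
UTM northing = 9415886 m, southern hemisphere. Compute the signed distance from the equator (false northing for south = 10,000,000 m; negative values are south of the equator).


For southern: actual = 9415886 - 10000000 = -584114 m

-584114 m


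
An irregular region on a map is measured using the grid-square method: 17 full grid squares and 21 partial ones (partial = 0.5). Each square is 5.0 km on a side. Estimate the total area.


effective squares = 17 + 21 * 0.5 = 27.5
area = 27.5 * 25.0 = 687.5 km^2

687.5 km^2


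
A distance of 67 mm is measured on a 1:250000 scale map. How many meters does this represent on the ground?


ground = 67 mm * 250000 / 1000 = 16750.0 m

16750.0 m


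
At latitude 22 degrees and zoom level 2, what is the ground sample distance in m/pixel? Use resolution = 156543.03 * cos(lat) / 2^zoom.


res = 156543.03 * cos(22) / 2^2 = 156543.03 * 0.92718385 / 4 = 36286.04 m/pixel

36286.04 m/pixel


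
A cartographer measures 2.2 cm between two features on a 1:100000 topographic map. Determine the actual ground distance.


ground = 2.2 cm * 100000 / 100 = 2200.0 m = 2.2 km

2.2 km


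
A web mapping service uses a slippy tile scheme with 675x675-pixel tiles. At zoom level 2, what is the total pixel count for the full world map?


tiles per axis = 2^2 = 4
total tiles = 4^2 = 16
pixels per axis = 4 * 675 = 2700
total pixels = 2700^2 = 7290000

7290000 pixels


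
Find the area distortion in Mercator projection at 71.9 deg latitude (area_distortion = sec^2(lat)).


area_distortion = 1/cos^2(71.9) = 10.361

10.361


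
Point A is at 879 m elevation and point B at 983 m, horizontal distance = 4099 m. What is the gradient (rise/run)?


gradient = (983 - 879) / 4099 = 104 / 4099 = 0.0254

0.0254


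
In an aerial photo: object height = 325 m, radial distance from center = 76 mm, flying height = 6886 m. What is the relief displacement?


d = h * r / H = 325 * 76 / 6886 = 3.59 mm

3.59 mm


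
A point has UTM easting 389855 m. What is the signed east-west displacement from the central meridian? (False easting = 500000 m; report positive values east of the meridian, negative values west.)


displacement = 389855 - 500000 = -110145 m

-110145 m


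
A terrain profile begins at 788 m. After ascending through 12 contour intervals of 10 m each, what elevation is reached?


elevation = 788 + 12 * 10 = 908 m

908 m


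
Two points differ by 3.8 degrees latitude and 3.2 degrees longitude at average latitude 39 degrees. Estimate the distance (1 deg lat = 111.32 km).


dlat_km = 3.8 * 111.32 = 423.016
dlon_km = 3.2 * 111.32 * cos(39) ≈ 276.838
dist = sqrt(423.016^2 + 276.838^2) ≈ 505.6 km

505.6 km


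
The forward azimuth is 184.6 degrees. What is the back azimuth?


back azimuth = (184.6 + 180) mod 360 = 4.6 degrees

4.6 degrees


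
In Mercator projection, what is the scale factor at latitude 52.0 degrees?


SF = 1 / cos(52.0) = 1 / 0.615661 = 1.624

1.624


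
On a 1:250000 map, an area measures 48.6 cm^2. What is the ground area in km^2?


ground_area = 48.6 * (250000/100)^2 = 303750000.0 m^2 = 303.75 km^2

303.75 km^2


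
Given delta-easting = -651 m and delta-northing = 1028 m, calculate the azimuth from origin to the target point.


az = atan2(-651, 1028) = -32.3 deg
adjusted to 0-360: 327.7 degrees

327.7 degrees


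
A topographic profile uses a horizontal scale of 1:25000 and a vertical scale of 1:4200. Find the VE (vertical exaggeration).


VE = horizontal_scale / vertical_scale = 25000 / 4200 ≈ 6.0

6.0x


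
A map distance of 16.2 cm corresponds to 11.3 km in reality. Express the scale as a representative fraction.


ground = 11.3 km = 1130000 cm; RF denominator = ground / map = 1130000 / 16.2 ≈ 69753; RF = 1:69753

1:69753


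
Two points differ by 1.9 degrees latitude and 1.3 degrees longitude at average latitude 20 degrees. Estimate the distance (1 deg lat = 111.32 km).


dlat_km = 1.9 * 111.32 = 211.508
dlon_km = 1.3 * 111.32 * cos(20) ≈ 135.989
dist = sqrt(211.508^2 + 135.989^2) ≈ 251.5 km

251.5 km


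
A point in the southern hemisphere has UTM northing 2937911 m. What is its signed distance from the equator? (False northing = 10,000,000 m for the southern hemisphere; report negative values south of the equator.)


For southern: actual = 2937911 - 10000000 = -7062089 m

-7062089 m


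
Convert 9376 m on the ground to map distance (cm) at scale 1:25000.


map_cm = 9376 * 100 / 25000 = 37.504 cm ≈ 37.5 cm

37.5 cm


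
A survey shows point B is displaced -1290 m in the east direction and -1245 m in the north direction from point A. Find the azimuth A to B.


az = atan2(-1290, -1245) = -134.0 deg
adjusted to 0-360: 226.0 degrees

226.0 degrees


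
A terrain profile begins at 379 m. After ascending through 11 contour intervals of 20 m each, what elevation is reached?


elevation = 379 + 11 * 20 = 599 m

599 m


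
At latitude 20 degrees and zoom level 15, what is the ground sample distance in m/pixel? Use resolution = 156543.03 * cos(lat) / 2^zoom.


res = 156543.03 * cos(20) / 2^15 = 156543.03 * 0.93969262 / 32768 = 4.49 m/pixel

4.49 m/pixel


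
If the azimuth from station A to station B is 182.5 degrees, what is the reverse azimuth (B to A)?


back azimuth = (182.5 + 180) mod 360 = 2.5 degrees

2.5 degrees


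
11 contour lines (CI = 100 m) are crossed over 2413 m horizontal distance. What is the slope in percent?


elevation change = 11 * 100 = 1100 m
slope = 1100 / 2413 * 100 = 45.6%

45.6%


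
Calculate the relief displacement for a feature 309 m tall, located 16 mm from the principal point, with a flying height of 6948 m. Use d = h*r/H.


d = h * r / H = 309 * 16 / 6948 = 0.71 mm

0.71 mm


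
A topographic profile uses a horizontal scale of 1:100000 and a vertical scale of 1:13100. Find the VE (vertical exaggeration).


VE = horizontal_scale / vertical_scale = 100000 / 13100 ≈ 7.6

7.6x


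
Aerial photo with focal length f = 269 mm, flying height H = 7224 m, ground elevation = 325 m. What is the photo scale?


scale = f / (H - h) = 269 mm / 6899 m = 269 / 6899000 = 1:25647

1:25647


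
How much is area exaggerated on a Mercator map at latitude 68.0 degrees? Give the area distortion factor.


area_distortion = 1/cos^2(68.0) = 7.126

7.126


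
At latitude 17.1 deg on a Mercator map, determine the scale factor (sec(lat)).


SF = 1 / cos(17.1) = 1 / 0.955793 = 1.046

1.046


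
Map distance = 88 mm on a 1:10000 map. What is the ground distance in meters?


ground = 88 mm * 10000 / 1000 = 880.0 m

880.0 m


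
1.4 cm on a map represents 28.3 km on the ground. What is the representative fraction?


ground = 28.3 km = 2830000 cm; RF denominator = ground / map = 2830000 / 1.4 ≈ 2021429; RF = 1:2021429

1:2021429


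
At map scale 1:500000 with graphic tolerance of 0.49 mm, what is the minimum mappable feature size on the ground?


ground = 0.49 mm * 500000 / 1000 = 245.0 m

245.0 m


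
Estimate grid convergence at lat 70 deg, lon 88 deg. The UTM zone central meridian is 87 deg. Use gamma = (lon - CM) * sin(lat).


gamma = (88 - 87) * sin(70) = 1 * 0.939693 = 0.94 degrees

0.94 degrees


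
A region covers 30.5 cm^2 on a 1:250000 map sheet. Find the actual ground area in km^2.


ground_area = 30.5 * (250000/100)^2 = 190625000.0 m^2 = 190.625 km^2

190.625 km^2


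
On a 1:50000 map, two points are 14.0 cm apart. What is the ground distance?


ground = 14.0 cm * 50000 / 100 = 7000.0 m = 7.0 km

7.0 km


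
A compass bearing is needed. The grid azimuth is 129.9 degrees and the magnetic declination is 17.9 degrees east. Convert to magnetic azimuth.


magnetic azimuth = grid azimuth - declination (east +ve)
mag_az = 129.9 - 17.9 = 112.0 degrees

112.0 degrees


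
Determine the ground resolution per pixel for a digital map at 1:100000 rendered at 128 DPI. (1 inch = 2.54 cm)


pixel_cm = 2.54 / 128 ≈ 0.019844 cm
ground = pixel_cm * 100000 / 100 = 2.54 * 100000 / (128 * 100) = 254000 / 12800 ≈ 19.84 m

19.84 m


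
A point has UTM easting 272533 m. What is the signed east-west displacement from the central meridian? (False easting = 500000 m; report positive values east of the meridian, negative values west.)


displacement = 272533 - 500000 = -227467 m

-227467 m


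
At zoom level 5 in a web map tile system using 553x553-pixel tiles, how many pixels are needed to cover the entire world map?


tiles per axis = 2^5 = 32
total tiles = 32^2 = 1024
pixels per axis = 32 * 553 = 17696
total pixels = 17696^2 = 313148416

313148416 pixels


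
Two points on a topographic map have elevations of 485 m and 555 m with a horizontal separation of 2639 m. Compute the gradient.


gradient = (555 - 485) / 2639 = 70 / 2639 = 0.0265

0.0265


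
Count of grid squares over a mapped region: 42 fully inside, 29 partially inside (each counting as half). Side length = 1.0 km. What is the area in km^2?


effective squares = 42 + 29 * 0.5 = 56.5
area = 56.5 * 1.0 = 56.5 km^2

56.5 km^2


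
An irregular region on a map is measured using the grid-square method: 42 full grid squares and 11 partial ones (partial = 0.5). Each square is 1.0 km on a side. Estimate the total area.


effective squares = 42 + 11 * 0.5 = 47.5
area = 47.5 * 1.0 = 47.5 km^2

47.5 km^2


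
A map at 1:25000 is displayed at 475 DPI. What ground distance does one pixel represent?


pixel_cm = 2.54 / 475 ≈ 0.005347 cm
ground = pixel_cm * 25000 / 100 = 2.54 * 25000 / (475 * 100) = 63500 / 47500 ≈ 1.34 m

1.34 m


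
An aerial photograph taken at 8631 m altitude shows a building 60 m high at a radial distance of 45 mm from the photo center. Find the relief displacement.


d = h * r / H = 60 * 45 / 8631 = 0.31 mm

0.31 mm


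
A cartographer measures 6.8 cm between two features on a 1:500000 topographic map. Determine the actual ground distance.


ground = 6.8 cm * 500000 / 100 = 34000.0 m = 34.0 km

34.0 km


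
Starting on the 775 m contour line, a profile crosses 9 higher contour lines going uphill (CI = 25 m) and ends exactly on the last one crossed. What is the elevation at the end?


elevation = 775 + 9 * 25 = 1000 m

1000 m


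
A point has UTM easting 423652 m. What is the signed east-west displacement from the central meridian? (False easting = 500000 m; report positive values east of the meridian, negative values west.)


displacement = 423652 - 500000 = -76348 m

-76348 m


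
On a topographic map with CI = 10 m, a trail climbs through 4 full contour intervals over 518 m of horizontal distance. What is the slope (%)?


elevation change = 4 * 10 = 40 m
slope = 40 / 518 * 100 = 7.7%

7.7%


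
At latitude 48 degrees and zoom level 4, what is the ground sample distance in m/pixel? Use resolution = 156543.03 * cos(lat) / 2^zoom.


res = 156543.03 * cos(48) / 2^4 = 156543.03 * 0.66913061 / 16 = 6546.73 m/pixel

6546.73 m/pixel


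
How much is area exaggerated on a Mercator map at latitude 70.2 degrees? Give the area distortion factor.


area_distortion = 1/cos^2(70.2) = 8.715

8.715


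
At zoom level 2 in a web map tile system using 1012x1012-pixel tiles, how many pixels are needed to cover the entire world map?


tiles per axis = 2^2 = 4
total tiles = 4^2 = 16
pixels per axis = 4 * 1012 = 4048
total pixels = 4048^2 = 16386304

16386304 pixels


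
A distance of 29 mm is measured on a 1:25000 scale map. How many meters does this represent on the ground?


ground = 29 mm * 25000 / 1000 = 725.0 m

725.0 m


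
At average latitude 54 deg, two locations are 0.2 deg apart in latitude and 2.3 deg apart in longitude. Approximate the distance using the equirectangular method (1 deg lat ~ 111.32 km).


dlat_km = 0.2 * 111.32 = 22.264
dlon_km = 2.3 * 111.32 * cos(54) ≈ 150.494
dist = sqrt(22.264^2 + 150.494^2) ≈ 152.1 km

152.1 km


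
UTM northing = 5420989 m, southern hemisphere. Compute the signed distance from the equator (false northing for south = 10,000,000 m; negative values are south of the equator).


For southern: actual = 5420989 - 10000000 = -4579011 m

-4579011 m


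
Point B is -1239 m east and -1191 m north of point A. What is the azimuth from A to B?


az = atan2(-1239, -1191) = -133.9 deg
adjusted to 0-360: 226.1 degrees

226.1 degrees


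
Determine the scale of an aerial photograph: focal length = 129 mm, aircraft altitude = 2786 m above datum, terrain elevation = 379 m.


scale = f / (H - h) = 129 mm / 2407 m = 129 / 2407000 = 1:18659

1:18659


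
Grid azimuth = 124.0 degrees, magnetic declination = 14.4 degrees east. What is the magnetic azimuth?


magnetic azimuth = grid azimuth - declination (east +ve)
mag_az = 124.0 - 14.4 = 109.6 degrees

109.6 degrees


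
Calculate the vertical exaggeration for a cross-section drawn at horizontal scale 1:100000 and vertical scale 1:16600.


VE = horizontal_scale / vertical_scale = 100000 / 16600 ≈ 6.0

6.0x


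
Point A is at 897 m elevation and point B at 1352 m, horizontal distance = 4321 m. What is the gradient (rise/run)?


gradient = (1352 - 897) / 4321 = 455 / 4321 = 0.1053

0.1053


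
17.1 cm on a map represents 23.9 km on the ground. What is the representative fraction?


ground = 23.9 km = 2390000 cm; RF denominator = ground / map = 2390000 / 17.1 ≈ 139766; RF = 1:139766

1:139766


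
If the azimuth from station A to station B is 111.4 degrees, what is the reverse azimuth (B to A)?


back azimuth = (111.4 + 180) mod 360 = 291.4 degrees

291.4 degrees


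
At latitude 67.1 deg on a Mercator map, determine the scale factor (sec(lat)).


SF = 1 / cos(67.1) = 1 / 0.389124 = 2.57

2.57


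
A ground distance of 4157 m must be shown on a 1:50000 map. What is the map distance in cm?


map_cm = 4157 * 100 / 50000 = 8.314 cm ≈ 8.31 cm

8.31 cm


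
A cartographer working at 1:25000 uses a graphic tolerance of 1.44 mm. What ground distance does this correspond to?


ground = 1.44 mm * 25000 / 1000 = 36.0 m

36.0 m


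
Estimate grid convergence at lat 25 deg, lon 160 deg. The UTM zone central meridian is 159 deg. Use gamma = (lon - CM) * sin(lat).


gamma = (160 - 159) * sin(25) = 1 * 0.422618 = 0.423 degrees

0.423 degrees


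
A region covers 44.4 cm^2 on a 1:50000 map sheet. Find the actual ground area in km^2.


ground_area = 44.4 * (50000/100)^2 = 11100000.0 m^2 = 11.1 km^2

11.1 km^2


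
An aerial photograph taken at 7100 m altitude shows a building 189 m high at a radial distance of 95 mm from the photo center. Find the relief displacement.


d = h * r / H = 189 * 95 / 7100 = 2.53 mm

2.53 mm


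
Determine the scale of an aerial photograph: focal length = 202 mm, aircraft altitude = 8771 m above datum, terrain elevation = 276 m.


scale = f / (H - h) = 202 mm / 8495 m = 202 / 8495000 = 1:42054

1:42054


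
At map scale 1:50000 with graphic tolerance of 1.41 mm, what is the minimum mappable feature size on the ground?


ground = 1.41 mm * 50000 / 1000 = 70.5 m

70.5 m


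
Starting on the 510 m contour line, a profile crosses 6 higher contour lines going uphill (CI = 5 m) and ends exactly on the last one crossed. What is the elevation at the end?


elevation = 510 + 6 * 5 = 540 m

540 m


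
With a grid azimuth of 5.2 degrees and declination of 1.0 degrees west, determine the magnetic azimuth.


magnetic azimuth = grid azimuth - declination (east +ve)
mag_az = 5.2 - -1.0 = 6.2 degrees

6.2 degrees


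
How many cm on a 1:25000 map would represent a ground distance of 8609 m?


map_cm = 8609 * 100 / 25000 = 34.436 cm ≈ 34.44 cm

34.44 cm


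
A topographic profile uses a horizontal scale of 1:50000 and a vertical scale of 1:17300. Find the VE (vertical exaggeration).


VE = horizontal_scale / vertical_scale = 50000 / 17300 ≈ 2.9

2.9x


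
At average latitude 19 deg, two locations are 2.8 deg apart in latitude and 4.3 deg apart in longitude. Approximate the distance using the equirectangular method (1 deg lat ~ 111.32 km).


dlat_km = 2.8 * 111.32 = 311.696
dlon_km = 4.3 * 111.32 * cos(19) ≈ 452.597
dist = sqrt(311.696^2 + 452.597^2) ≈ 549.5 km

549.5 km


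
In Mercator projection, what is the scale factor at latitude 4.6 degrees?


SF = 1 / cos(4.6) = 1 / 0.996779 = 1.003

1.003


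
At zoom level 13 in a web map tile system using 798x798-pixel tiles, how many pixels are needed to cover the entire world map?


tiles per axis = 2^13 = 8192
total tiles = 8192^2 = 67108864
pixels per axis = 8192 * 798 = 6537216
total pixels = 6537216^2 = 42735193030656

42735193030656 pixels


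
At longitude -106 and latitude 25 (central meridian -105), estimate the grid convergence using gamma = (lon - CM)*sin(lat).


gamma = (-106 - -105) * sin(25) = -1 * 0.422618 = -0.423 degrees

-0.423 degrees


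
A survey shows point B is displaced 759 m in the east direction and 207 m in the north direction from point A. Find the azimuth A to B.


az = atan2(759, 207) = 74.7 deg
adjusted to 0-360: 74.7 degrees

74.7 degrees


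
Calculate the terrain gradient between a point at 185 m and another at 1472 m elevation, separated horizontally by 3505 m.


gradient = (1472 - 185) / 3505 = 1287 / 3505 = 0.3672

0.3672


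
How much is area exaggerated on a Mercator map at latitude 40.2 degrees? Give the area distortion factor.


area_distortion = 1/cos^2(40.2) = 1.714

1.714


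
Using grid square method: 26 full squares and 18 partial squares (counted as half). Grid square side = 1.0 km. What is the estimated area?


effective squares = 26 + 18 * 0.5 = 35.0
area = 35.0 * 1.0 = 35.0 km^2

35.0 km^2


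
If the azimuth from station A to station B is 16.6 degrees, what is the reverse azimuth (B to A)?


back azimuth = (16.6 + 180) mod 360 = 196.6 degrees

196.6 degrees


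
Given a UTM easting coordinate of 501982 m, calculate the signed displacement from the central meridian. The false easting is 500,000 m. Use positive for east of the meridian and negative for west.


displacement = 501982 - 500000 = 1982 m

1982 m


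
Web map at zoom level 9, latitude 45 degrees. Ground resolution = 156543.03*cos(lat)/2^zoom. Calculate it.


res = 156543.03 * cos(45) / 2^9 = 156543.03 * 0.70710678 / 512 = 216.2 m/pixel

216.2 m/pixel


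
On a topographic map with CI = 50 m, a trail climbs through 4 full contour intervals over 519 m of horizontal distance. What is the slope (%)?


elevation change = 4 * 50 = 200 m
slope = 200 / 519 * 100 = 38.5%

38.5%


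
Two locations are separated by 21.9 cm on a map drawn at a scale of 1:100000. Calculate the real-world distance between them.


ground = 21.9 cm * 100000 / 100 = 21900.0 m = 21.9 km

21.9 km


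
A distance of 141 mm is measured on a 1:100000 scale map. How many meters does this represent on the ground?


ground = 141 mm * 100000 / 1000 = 14100.0 m

14100.0 m


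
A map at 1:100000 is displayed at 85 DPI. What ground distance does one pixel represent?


pixel_cm = 2.54 / 85 ≈ 0.029882 cm
ground = pixel_cm * 100000 / 100 = 2.54 * 100000 / (85 * 100) = 254000 / 8500 ≈ 29.88 m

29.88 m


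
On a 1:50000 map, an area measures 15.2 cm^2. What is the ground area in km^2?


ground_area = 15.2 * (50000/100)^2 = 3800000.0 m^2 = 3.8 km^2

3.8 km^2


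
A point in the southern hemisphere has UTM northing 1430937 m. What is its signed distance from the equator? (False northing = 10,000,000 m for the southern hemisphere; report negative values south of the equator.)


For southern: actual = 1430937 - 10000000 = -8569063 m

-8569063 m


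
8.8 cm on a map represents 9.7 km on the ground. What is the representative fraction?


ground = 9.7 km = 970000 cm; RF denominator = ground / map = 970000 / 8.8 ≈ 110227; RF = 1:110227

1:110227
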